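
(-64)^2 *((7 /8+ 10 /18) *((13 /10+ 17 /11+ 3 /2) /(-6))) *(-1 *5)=6301952 /297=21218.69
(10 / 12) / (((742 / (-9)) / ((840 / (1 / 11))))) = -4950 / 53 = -93.40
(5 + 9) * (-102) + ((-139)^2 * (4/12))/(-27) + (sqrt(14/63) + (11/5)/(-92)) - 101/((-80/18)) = -24499639/14904 + sqrt(2)/3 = -1643.36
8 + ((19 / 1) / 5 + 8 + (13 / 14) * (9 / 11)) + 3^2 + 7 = 28151 / 770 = 36.56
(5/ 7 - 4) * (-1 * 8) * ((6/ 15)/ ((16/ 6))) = 138/ 35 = 3.94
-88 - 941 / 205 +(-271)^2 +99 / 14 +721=212599501 / 2870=74076.48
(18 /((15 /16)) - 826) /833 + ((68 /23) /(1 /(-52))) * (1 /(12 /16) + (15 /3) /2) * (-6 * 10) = 147270366 /4165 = 35359.03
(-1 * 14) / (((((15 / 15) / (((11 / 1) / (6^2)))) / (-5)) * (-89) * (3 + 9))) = -385 / 19224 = -0.02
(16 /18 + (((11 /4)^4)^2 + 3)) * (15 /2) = 9657618445 /393216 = 24560.59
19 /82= 0.23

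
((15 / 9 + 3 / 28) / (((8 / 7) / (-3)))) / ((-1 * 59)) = 149 / 1888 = 0.08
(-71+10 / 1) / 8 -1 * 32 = -317 / 8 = -39.62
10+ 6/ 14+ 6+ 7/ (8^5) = 3768369/ 229376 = 16.43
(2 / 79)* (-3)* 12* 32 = -2304 / 79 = -29.16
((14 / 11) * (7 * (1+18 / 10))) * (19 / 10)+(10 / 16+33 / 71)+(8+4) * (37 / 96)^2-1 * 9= 618832477 / 14995200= 41.27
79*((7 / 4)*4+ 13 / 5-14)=-1738 / 5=-347.60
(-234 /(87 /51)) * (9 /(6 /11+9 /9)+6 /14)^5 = -53343380575420416 /40708385963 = -1310378.18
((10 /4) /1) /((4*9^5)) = 5 /472392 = 0.00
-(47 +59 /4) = -247 /4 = -61.75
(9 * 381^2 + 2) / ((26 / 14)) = 9145157 / 13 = 703473.62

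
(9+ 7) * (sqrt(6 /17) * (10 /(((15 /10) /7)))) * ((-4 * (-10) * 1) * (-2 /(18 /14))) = -27600.91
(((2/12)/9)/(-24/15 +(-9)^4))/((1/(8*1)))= 20/885519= 0.00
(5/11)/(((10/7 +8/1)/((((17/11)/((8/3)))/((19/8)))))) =595/50578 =0.01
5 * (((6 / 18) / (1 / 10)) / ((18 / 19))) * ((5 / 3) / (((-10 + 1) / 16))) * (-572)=21736000 / 729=29816.19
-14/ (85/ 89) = -1246/ 85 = -14.66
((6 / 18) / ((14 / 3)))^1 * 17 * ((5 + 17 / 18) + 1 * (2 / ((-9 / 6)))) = 1411 / 252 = 5.60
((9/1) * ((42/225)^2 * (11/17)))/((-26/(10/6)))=-1078/82875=-0.01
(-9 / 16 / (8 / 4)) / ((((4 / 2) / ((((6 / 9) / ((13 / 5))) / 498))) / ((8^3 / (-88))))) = 5 / 11869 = 0.00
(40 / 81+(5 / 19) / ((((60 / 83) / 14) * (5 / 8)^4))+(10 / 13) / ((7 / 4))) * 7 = 3005254816 / 12504375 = 240.34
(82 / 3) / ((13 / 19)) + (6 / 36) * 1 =1043 / 26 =40.12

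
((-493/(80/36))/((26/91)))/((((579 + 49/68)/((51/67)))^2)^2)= -561582850533169248/243321095322658728075444005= -0.00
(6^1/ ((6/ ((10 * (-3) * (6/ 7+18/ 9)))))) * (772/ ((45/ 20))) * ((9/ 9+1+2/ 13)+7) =-10499200/ 39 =-269210.26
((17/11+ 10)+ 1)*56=702.55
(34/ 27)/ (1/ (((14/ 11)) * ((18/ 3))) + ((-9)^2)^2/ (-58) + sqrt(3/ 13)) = -98785813672/ 8863608738141 - 22417696 * sqrt(39)/ 2954536246047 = -0.01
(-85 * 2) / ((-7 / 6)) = 1020 / 7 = 145.71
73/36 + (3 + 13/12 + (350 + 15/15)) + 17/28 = 90145/252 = 357.72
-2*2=-4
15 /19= 0.79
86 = 86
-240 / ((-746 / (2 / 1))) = 240 / 373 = 0.64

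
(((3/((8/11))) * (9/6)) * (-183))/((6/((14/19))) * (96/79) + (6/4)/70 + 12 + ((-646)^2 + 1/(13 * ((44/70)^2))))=-78797083365/29042358838744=-0.00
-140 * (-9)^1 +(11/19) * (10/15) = 71842/57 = 1260.39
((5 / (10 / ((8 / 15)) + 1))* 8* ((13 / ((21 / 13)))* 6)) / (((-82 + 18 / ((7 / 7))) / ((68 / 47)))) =-57460 / 25991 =-2.21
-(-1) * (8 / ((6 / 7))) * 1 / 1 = 28 / 3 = 9.33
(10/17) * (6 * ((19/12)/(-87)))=-95/1479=-0.06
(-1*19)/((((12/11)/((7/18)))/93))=-45353/72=-629.90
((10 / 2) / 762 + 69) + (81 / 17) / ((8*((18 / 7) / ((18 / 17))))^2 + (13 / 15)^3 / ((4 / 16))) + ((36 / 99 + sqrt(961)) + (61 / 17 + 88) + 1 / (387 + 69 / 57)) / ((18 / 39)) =5539672855793509223 / 16515610971812832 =335.42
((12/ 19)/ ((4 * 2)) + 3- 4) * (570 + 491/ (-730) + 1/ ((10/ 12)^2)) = -14583107/ 27740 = -525.71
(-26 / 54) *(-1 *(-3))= -1.44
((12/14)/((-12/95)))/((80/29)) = -2.46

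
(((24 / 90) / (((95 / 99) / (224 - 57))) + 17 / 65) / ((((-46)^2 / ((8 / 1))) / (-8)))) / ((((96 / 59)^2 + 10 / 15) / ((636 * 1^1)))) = -15312523447008 / 56528080375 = -270.88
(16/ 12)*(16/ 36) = 16/ 27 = 0.59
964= 964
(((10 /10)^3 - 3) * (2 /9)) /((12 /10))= -10 /27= -0.37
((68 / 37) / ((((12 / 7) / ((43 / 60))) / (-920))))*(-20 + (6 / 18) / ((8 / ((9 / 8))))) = 150291407 / 10656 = 14103.92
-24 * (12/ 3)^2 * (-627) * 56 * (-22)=-296626176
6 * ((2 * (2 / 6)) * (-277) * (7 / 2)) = -3878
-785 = -785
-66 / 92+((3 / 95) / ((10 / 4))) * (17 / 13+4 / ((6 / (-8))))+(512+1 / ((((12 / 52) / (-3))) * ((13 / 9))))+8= 510.23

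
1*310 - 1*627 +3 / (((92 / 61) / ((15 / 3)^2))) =-24589 / 92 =-267.27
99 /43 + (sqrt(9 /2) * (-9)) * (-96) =1835.12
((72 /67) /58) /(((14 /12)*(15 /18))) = 1296 /68005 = 0.02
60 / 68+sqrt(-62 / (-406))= sqrt(6293) / 203+15 / 17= 1.27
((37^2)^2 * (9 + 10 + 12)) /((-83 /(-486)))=28236109626 /83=340194091.88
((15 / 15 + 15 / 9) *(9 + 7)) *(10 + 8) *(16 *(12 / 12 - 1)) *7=0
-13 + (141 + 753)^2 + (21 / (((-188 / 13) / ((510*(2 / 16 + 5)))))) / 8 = 4805271353 / 6016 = 798748.56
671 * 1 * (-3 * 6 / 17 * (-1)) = 12078 / 17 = 710.47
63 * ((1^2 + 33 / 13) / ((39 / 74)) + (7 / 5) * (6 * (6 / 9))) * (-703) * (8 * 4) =-14746937856 / 845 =-17451997.46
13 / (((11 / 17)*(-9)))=-221 / 99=-2.23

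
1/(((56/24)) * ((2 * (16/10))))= 15/112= 0.13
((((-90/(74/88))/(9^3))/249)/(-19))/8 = 55/14178807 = 0.00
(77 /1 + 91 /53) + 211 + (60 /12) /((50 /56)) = 78259 /265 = 295.32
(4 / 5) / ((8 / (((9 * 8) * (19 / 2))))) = 342 / 5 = 68.40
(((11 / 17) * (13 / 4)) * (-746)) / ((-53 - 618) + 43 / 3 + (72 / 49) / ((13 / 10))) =101930829 / 42592820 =2.39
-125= -125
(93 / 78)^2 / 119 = 961 / 80444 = 0.01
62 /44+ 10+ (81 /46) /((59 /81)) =206389 /14927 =13.83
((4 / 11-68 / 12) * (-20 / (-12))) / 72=-875 / 7128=-0.12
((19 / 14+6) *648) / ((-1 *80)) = -8343 / 140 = -59.59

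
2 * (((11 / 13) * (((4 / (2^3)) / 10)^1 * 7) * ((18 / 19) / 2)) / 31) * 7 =4851 / 76570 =0.06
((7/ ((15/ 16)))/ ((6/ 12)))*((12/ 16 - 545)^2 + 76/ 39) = 4423402.83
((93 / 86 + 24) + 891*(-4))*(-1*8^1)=1217388 / 43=28311.35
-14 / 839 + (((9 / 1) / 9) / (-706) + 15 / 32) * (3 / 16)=10756939 / 151637504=0.07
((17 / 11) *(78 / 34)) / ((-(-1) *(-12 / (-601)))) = 7813 / 44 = 177.57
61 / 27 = 2.26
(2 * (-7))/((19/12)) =-168/19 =-8.84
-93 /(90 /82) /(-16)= 1271 /240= 5.30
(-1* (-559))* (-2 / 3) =-1118 / 3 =-372.67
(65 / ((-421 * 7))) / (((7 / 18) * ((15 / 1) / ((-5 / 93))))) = 130 / 639499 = 0.00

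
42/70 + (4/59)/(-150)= 2653/4425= 0.60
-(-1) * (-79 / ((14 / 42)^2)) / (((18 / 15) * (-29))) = 1185 / 58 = 20.43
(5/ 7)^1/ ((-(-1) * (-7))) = -5/ 49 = -0.10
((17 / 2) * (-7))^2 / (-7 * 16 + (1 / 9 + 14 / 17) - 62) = -2166633 / 105916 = -20.46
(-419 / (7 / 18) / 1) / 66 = -1257 / 77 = -16.32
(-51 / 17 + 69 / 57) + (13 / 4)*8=460 / 19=24.21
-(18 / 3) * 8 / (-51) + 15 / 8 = 383 / 136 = 2.82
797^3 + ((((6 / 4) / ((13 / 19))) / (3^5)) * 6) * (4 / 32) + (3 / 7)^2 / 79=5502945845923885 / 10869768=506261573.01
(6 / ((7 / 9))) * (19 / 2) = 513 / 7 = 73.29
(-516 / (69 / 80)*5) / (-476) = 17200 / 2737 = 6.28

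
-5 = -5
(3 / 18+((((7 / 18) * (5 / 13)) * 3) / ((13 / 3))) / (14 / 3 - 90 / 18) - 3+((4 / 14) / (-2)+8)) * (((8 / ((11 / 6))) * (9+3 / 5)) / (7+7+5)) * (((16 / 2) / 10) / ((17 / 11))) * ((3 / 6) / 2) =12846336 / 9552725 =1.34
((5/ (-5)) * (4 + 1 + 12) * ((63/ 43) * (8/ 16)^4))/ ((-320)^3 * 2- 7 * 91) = 1071/ 45089206256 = 0.00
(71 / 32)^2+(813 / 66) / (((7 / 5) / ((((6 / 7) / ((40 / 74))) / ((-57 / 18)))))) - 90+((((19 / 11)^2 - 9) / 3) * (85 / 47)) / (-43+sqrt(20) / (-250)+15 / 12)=-126723237942491855605 / 1417545490796768256 - 24752000 * sqrt(5) / 1486919192649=-89.40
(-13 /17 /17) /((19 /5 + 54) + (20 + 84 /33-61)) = -715 /307496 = -0.00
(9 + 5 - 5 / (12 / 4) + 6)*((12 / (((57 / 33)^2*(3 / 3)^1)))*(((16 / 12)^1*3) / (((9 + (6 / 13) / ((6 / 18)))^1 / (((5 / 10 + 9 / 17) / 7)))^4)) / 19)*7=1330514185 / 304446892116699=0.00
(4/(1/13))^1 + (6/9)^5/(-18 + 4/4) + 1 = 218911/4131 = 52.99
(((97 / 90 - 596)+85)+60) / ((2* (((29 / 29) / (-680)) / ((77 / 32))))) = 53005337 / 144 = 368092.62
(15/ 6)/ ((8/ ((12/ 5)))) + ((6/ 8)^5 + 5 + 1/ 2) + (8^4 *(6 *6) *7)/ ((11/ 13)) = 13740612977/ 11264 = 1219869.76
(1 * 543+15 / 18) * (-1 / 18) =-3263 / 108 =-30.21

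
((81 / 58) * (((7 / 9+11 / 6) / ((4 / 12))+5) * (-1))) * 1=-2079 / 116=-17.92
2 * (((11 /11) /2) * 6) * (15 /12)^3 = 375 /32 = 11.72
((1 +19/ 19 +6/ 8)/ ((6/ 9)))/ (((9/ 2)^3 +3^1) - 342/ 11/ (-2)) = 121/ 3217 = 0.04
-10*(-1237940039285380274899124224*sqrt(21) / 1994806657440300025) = 2475880078570760549798248448*sqrt(21) / 398961331488060005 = 28438615415.10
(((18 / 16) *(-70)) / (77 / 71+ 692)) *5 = -37275 / 65612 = -0.57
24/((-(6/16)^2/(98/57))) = -50176/171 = -293.43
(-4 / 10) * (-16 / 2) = 16 / 5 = 3.20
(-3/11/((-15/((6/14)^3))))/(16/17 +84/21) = 153/528220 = 0.00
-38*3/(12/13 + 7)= -1482/103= -14.39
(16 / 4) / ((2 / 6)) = 12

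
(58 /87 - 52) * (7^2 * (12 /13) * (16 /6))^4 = -930904123899904 /85683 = -10864513659.65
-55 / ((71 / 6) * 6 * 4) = -55 / 284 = -0.19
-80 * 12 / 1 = -960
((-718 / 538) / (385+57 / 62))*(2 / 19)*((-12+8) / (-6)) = -89032 / 366872691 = -0.00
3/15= 1/5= 0.20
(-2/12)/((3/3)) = -1/6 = -0.17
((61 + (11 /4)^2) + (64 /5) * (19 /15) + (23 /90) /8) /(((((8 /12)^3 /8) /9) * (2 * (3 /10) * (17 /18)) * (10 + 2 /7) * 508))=37863 /5440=6.96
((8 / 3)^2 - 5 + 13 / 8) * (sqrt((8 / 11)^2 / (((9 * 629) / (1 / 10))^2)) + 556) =2077.28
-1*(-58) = 58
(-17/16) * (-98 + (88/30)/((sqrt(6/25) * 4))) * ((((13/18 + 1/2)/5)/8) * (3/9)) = 9163/8640-2057 * sqrt(6)/311040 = 1.04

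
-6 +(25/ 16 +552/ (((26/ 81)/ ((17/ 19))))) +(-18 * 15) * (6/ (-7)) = 48845305/ 27664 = 1765.66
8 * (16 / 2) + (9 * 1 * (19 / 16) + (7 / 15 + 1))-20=13477 / 240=56.15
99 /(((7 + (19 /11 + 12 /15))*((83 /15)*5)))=16335 /43492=0.38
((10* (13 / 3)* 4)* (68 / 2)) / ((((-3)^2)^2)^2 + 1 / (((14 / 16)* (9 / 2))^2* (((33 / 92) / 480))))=257297040 / 290215019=0.89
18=18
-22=-22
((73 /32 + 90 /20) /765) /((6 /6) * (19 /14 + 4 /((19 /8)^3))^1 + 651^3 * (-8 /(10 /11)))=-10418821 /2853618381961436592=-0.00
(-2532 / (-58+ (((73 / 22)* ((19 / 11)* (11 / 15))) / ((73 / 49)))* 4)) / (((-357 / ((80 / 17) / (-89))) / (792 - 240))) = 1537430400 / 346950569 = 4.43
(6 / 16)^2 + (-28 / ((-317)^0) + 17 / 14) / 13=-11181 / 5824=-1.92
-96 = -96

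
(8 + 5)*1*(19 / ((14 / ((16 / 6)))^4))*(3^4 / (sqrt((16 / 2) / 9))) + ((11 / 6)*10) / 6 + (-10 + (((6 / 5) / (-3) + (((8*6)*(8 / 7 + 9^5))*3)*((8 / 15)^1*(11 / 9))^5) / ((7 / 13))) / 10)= 47424*sqrt(2) / 2401 + 453710977449963719 / 2441307093750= 185875.50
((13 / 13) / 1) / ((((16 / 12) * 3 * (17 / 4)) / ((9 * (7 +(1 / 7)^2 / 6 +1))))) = 7059 / 1666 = 4.24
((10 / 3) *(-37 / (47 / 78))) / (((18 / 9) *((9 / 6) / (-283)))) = 2722460 / 141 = 19308.23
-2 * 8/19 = -16/19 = -0.84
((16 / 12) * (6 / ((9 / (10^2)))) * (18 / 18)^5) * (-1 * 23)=-2044.44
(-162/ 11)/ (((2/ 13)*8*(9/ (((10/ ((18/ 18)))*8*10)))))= -11700/ 11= -1063.64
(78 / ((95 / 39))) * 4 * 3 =384.25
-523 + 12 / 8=-1043 / 2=-521.50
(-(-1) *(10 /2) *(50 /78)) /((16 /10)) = 2.00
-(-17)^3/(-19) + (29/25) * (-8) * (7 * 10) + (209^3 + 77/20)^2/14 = 633419858877647091/106400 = 5953194162383.90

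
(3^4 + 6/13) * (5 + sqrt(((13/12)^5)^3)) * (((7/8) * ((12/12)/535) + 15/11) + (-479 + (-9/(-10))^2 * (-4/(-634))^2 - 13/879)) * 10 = -3505886706055618393/1802046325508 - 16922245505769613359897937 * sqrt(39)/149009026021634211840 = -2654717.78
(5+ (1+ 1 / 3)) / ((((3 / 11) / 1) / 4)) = 836 / 9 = 92.89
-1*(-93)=93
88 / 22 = 4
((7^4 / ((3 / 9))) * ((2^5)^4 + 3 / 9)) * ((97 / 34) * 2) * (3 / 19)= 2197892540739 / 323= 6804620869.16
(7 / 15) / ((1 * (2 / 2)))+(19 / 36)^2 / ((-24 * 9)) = 0.47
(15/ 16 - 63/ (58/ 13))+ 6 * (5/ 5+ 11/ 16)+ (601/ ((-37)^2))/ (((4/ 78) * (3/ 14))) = 23434013/ 635216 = 36.89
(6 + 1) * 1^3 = 7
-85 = -85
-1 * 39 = -39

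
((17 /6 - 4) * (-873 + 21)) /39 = 994 /39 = 25.49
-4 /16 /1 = -1 /4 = -0.25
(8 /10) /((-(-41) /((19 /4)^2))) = 361 /820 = 0.44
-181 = -181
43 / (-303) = -43 / 303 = -0.14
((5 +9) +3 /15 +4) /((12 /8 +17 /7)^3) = 249704 /831875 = 0.30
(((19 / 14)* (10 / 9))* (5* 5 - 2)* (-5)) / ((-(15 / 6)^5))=1.78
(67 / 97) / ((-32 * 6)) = -0.00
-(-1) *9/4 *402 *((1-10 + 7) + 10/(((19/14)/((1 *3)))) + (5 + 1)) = 448632/19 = 23612.21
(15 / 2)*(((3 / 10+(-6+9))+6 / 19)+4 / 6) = 2441 / 76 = 32.12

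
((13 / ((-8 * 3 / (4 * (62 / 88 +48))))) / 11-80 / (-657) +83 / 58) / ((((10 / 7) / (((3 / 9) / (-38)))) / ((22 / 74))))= 207611243 / 14144337504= 0.01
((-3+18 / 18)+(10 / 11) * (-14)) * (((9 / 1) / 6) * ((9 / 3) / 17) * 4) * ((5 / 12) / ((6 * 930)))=-27 / 23188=-0.00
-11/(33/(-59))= 59/3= 19.67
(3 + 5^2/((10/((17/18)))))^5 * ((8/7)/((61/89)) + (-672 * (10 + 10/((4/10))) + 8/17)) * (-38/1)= 1696464665343967810/428636691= 3957814860.38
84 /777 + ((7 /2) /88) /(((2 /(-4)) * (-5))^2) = 4659 /40700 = 0.11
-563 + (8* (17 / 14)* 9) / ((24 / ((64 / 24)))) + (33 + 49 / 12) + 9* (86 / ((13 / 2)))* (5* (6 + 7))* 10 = 6458239 / 84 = 76883.80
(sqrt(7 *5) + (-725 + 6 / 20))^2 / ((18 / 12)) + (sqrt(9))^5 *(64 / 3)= 349617.55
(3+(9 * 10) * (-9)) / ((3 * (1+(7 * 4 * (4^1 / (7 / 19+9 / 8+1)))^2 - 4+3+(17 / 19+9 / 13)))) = -0.13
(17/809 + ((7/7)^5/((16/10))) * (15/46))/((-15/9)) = -200793/1488560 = -0.13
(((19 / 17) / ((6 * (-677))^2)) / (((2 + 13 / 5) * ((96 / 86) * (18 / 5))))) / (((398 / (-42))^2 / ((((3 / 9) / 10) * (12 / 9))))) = 200165 / 110368844350878528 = 0.00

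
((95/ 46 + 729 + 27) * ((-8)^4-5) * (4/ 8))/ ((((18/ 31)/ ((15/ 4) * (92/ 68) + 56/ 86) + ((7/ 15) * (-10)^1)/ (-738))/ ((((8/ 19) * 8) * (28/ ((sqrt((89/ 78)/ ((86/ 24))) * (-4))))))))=-241527803320960632 * sqrt(99502)/ 126701085389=-601315918.95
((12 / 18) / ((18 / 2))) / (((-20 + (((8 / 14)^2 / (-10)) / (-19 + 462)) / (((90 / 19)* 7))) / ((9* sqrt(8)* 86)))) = -490035525* sqrt(2) / 85471322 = -8.11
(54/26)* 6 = 162/13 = 12.46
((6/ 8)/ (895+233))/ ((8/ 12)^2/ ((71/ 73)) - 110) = -639/ 105276992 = -0.00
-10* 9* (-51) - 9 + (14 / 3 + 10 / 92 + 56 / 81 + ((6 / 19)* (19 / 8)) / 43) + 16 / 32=1469834857 / 320436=4586.98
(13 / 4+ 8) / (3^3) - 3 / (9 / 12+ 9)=17 / 156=0.11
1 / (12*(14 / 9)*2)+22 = 2467 / 112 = 22.03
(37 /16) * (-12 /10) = -2.78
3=3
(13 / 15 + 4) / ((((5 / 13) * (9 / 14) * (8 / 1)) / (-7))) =-46501 / 2700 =-17.22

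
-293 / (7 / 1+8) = -19.53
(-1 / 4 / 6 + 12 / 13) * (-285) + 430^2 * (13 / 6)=124914025 / 312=400365.46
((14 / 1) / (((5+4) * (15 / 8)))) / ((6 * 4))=14 / 405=0.03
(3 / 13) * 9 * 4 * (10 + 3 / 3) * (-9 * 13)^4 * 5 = 85622230980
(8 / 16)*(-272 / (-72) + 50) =242 / 9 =26.89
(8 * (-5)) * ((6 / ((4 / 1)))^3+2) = -215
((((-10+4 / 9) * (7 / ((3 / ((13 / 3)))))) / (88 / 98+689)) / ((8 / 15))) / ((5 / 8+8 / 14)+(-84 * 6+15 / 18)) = 206486 / 394727463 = 0.00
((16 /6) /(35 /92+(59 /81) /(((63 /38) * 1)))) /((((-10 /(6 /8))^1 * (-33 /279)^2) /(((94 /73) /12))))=-31807233738 /16997739385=-1.87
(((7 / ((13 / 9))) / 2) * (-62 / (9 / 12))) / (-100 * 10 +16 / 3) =1953 / 9698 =0.20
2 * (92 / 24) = 23 / 3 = 7.67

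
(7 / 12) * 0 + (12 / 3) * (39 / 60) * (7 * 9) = 819 / 5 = 163.80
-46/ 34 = -23/ 17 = -1.35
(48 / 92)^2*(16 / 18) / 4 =32 / 529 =0.06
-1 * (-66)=66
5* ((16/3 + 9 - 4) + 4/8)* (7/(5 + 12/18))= 2275/34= 66.91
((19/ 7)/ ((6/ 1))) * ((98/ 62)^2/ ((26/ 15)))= 32585/ 49972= 0.65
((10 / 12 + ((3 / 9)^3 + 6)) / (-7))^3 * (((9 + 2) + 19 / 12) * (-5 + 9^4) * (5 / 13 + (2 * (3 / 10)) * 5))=-405299618383 / 1535274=-263991.72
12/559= 0.02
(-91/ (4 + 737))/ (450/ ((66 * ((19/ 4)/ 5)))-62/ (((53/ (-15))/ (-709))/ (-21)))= -4081/ 8682163290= -0.00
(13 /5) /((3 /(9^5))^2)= 5036466357 /5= 1007293271.40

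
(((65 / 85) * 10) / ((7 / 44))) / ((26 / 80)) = 17600 / 119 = 147.90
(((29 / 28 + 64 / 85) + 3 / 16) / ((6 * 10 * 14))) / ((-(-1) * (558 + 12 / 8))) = 6271 / 1491403200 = 0.00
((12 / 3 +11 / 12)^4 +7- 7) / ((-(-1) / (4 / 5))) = 12117361 / 25920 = 467.49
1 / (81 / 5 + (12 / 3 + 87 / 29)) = 0.04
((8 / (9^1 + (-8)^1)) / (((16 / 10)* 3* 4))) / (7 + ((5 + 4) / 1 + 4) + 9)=5 / 348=0.01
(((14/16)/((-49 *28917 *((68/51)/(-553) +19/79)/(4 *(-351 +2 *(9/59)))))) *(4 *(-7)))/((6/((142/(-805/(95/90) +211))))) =6202702/1419179805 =0.00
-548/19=-28.84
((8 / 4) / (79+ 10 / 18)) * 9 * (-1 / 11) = -81 / 3938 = -0.02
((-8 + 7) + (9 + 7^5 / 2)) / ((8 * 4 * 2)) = 16823 / 128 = 131.43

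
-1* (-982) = 982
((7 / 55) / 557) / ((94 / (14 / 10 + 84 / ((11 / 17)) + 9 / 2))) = 104503 / 316765900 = 0.00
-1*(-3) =3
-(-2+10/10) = 1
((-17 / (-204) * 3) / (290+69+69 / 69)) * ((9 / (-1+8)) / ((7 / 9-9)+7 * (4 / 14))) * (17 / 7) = -153 / 439040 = -0.00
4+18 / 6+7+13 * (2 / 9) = 152 / 9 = 16.89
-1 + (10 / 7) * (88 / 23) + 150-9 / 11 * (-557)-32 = 578.19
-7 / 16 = -0.44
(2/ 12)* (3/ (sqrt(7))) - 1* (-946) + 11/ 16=sqrt(7)/ 14 + 15147/ 16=946.88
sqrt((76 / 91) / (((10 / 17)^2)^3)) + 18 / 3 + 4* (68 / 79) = 4913* sqrt(1729) / 45500 + 746 / 79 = 13.93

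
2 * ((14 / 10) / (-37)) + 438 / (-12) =-13533 / 370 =-36.58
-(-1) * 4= 4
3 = 3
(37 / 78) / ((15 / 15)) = 37 / 78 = 0.47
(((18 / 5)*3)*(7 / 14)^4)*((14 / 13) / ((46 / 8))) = 189 / 1495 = 0.13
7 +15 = 22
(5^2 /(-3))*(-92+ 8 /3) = 6700 /9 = 744.44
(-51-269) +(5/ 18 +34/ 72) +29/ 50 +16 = -30267/ 100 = -302.67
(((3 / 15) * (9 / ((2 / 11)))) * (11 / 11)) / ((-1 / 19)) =-1881 / 10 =-188.10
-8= -8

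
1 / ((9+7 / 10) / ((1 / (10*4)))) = 1 / 388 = 0.00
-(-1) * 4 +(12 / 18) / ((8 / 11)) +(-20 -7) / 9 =23 / 12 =1.92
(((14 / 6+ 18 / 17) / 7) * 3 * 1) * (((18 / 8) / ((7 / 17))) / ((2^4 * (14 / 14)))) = 1557 / 3136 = 0.50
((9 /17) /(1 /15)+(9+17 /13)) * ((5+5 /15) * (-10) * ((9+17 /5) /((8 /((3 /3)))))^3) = -120147103 /33150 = -3624.35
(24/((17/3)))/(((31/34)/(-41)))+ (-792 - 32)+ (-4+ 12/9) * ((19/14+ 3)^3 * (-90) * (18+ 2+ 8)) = 842828368/1519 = 554857.39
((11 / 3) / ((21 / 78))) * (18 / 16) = 429 / 28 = 15.32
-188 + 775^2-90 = 600347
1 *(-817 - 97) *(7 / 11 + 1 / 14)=-49813 / 77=-646.92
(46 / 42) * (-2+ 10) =8.76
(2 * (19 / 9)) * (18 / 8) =19 / 2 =9.50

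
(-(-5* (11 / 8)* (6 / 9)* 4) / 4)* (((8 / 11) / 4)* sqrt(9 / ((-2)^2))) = 5 / 4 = 1.25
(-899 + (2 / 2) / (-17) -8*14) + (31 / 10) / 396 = -68063953 / 67320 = -1011.05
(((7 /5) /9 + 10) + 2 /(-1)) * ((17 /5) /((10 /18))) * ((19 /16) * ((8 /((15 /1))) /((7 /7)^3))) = 118541 /3750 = 31.61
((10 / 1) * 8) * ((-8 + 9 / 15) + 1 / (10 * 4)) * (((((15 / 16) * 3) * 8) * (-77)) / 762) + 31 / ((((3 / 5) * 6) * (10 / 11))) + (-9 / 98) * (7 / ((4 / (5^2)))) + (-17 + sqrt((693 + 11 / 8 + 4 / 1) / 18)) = sqrt(5587) / 12 + 85123687 / 64008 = 1336.12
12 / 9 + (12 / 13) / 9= 56 / 39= 1.44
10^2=100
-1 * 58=-58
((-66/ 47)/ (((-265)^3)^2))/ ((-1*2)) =33/ 16276952704109375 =0.00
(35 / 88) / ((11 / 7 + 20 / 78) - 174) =-9555 / 4136264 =-0.00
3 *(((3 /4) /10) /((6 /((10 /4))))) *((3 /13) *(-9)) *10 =-405 /208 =-1.95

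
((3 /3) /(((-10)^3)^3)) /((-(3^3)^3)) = 1 /19683000000000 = 0.00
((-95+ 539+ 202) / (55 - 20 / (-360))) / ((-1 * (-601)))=11628 / 595591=0.02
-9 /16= -0.56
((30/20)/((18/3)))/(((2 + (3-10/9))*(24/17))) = 51/1120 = 0.05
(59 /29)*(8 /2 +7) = 649 /29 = 22.38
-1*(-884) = 884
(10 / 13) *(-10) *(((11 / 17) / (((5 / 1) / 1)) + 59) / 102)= -50260 / 11271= -4.46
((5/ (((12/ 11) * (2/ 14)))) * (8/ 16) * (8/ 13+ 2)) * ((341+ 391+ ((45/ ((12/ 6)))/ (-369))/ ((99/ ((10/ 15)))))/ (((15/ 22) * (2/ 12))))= 11667848731/ 43173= 270258.00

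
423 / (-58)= -423 / 58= -7.29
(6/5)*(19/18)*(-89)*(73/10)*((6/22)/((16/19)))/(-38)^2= -6497/35200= -0.18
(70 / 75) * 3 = 14 / 5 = 2.80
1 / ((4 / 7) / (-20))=-35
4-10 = -6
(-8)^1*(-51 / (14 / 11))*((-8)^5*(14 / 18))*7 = -171573248 / 3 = -57191082.67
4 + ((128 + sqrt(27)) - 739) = -607 + 3* sqrt(3) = -601.80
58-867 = -809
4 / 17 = 0.24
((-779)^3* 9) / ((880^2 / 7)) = -38458.08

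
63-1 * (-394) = 457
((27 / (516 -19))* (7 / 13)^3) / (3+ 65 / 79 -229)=-104517 / 2774852743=-0.00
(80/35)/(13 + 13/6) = 96/637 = 0.15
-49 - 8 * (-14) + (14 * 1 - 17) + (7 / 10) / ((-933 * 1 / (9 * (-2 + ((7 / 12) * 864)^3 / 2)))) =-134406603 / 311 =-432175.57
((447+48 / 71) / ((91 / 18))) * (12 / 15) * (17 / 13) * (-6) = -3591216 / 6461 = -555.83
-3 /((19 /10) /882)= -1392.63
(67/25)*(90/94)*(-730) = -88038/47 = -1873.15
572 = 572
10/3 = 3.33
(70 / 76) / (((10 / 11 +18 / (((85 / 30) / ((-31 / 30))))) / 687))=-22482075 / 200944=-111.88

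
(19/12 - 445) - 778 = -14657/12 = -1221.42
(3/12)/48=1/192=0.01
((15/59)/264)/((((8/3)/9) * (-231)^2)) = 15/246266944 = 0.00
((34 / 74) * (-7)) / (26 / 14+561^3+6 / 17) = -14161 / 777387001574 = -0.00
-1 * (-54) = 54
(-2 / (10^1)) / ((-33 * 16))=1 / 2640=0.00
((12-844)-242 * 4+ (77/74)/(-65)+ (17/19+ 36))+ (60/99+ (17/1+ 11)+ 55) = -5065199539/3015870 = -1679.52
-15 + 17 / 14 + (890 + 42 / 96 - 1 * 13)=96729 / 112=863.65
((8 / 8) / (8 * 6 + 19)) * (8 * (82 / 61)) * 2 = 1312 / 4087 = 0.32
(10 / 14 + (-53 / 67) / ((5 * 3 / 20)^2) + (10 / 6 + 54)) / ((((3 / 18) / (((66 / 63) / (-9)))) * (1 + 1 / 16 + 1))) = -18.62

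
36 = 36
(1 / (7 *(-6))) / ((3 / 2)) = -1 / 63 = -0.02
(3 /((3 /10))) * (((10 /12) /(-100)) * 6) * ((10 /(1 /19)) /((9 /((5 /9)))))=-475 /81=-5.86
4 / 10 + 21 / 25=31 / 25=1.24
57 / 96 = 19 / 32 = 0.59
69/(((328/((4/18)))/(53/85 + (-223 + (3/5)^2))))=-2170211/209100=-10.38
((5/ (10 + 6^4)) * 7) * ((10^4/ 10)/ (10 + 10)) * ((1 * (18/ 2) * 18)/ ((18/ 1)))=12.06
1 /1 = 1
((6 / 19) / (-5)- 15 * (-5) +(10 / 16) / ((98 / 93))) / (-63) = -1875157 / 1564080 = -1.20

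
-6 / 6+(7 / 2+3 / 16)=43 / 16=2.69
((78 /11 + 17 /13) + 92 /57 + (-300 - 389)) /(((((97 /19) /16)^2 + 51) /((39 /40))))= -3364931008 /259744375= -12.95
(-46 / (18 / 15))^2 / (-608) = -2.42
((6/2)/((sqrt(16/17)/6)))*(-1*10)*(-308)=13860*sqrt(17)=57146.24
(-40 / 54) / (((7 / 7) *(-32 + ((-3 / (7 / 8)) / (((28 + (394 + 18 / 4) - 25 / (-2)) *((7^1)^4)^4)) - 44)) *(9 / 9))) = 510623978201919365 / 52390020163516927011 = 0.01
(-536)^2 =287296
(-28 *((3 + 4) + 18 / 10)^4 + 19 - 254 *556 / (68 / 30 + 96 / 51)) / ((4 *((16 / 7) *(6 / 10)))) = -155783375013 / 4232000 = -36810.82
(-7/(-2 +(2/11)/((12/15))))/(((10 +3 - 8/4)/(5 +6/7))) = 82/39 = 2.10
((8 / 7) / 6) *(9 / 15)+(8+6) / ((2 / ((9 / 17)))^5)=105337853 / 795119920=0.13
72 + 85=157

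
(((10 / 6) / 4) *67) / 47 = 335 / 564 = 0.59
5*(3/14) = 15/14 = 1.07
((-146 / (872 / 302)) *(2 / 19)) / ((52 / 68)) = -187391 / 26923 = -6.96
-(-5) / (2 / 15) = 75 / 2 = 37.50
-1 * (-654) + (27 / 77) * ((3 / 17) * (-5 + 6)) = 856167 / 1309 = 654.06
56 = 56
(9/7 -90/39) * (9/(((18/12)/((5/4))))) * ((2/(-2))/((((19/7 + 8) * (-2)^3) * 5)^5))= -74431/140400000000000000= -0.00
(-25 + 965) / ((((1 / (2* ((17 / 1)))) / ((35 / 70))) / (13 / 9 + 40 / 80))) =279650 / 9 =31072.22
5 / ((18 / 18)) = 5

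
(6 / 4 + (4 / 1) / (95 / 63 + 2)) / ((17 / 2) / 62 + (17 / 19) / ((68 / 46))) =458242 / 128843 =3.56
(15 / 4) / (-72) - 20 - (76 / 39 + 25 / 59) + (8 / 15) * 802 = 149218489 / 368160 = 405.31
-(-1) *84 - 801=-717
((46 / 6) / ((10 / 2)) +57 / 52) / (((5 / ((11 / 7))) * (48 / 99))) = 35453 / 20800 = 1.70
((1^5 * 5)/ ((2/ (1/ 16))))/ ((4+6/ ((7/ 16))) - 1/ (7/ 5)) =5/ 544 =0.01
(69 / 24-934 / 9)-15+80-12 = -3449 / 72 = -47.90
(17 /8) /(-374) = -1 /176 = -0.01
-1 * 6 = -6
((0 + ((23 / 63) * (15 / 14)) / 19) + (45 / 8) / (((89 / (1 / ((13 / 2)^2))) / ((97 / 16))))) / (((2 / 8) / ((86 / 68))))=1714276055 / 11426587536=0.15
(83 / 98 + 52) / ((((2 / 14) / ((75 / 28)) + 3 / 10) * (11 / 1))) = 388425 / 28567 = 13.60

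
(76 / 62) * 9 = 342 / 31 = 11.03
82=82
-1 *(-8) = 8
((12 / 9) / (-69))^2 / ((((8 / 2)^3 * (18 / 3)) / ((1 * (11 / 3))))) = 0.00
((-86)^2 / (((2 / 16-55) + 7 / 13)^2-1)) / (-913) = -43264 / 15762945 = -0.00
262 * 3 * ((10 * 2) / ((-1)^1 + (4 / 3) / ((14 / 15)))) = 36680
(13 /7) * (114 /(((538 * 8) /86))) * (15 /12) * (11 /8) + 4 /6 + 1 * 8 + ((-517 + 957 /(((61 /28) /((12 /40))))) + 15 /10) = -367.78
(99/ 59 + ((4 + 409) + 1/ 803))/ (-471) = -19646257/ 22314567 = -0.88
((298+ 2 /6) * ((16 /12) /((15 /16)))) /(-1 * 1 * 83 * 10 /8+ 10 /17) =-779008 /189405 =-4.11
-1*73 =-73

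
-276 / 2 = -138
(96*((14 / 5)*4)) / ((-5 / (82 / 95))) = -440832 / 2375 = -185.61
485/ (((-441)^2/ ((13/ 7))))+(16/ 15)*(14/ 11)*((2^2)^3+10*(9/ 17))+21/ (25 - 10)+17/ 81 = 121797282851/ 1272878145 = 95.69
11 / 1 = 11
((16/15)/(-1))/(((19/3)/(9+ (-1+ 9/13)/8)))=-1864/1235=-1.51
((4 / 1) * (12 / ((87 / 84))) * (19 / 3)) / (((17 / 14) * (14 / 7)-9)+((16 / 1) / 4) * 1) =-29792 / 261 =-114.15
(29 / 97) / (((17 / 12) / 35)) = 12180 / 1649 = 7.39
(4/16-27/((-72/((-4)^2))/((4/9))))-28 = -301/12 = -25.08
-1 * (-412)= 412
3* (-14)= -42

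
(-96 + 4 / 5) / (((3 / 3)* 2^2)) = -119 / 5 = -23.80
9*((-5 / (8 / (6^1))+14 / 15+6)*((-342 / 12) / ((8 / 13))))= -424593 / 320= -1326.85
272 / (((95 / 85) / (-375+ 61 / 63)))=-108959936 / 1197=-91027.52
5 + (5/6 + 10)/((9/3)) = 155/18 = 8.61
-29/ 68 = -0.43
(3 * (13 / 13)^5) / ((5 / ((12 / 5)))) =36 / 25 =1.44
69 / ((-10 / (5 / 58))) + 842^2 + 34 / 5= 411202719 / 580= 708970.21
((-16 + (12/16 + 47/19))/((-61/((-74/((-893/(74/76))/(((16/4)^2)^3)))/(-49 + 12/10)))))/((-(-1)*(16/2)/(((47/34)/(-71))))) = 425375680/120696814727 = 0.00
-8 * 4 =-32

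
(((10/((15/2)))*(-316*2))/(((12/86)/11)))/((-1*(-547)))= -597872/4923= -121.44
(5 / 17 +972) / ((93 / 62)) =33058 / 51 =648.20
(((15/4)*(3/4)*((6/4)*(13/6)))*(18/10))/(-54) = -39/128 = -0.30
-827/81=-10.21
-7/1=-7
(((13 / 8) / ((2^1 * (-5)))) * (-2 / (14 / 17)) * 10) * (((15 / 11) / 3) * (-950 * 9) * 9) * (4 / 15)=-2834325 / 77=-36809.42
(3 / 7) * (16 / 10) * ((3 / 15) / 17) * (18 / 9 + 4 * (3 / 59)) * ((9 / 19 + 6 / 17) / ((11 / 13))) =2165904 / 124728065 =0.02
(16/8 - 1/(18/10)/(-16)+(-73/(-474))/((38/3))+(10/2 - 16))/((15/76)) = -1935163/42660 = -45.36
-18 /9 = -2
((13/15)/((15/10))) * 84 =728/15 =48.53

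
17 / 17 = 1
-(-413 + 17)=396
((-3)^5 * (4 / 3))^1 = -324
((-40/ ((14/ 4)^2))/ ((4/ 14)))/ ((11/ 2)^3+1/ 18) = -5760/ 83881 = -0.07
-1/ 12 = -0.08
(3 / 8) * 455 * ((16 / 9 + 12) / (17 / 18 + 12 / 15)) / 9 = 70525 / 471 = 149.73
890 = 890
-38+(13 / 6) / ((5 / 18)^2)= -248 / 25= -9.92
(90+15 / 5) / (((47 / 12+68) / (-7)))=-7812 / 863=-9.05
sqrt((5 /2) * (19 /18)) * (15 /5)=sqrt(95) /2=4.87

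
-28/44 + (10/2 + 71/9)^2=147449/891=165.49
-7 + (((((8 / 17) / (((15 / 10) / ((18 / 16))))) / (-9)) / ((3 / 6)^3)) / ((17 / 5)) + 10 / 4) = -7963 / 1734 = -4.59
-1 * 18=-18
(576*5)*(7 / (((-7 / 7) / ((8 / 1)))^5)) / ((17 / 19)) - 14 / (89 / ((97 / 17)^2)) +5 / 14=-265864915594599 / 360094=-738320870.65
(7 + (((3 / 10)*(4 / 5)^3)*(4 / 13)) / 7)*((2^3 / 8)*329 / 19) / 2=18729923 / 308750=60.66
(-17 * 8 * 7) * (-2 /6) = 317.33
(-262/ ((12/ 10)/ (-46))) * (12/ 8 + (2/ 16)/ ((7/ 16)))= 376625/ 21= 17934.52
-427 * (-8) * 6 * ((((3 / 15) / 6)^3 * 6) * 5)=1708 / 75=22.77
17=17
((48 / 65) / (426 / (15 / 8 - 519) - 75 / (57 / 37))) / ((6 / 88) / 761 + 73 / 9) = -378999770688 / 206096947945265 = -0.00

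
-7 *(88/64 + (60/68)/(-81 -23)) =-2114/221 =-9.57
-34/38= -17/19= -0.89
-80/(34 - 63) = 80/29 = 2.76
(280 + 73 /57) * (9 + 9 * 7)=384792 /19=20252.21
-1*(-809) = 809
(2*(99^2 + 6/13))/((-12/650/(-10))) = 10618250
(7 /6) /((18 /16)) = 28 /27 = 1.04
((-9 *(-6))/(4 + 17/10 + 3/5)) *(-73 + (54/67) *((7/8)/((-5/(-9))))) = -288357/469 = -614.83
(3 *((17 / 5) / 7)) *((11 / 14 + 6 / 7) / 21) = 391 / 3430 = 0.11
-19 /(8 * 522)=-19 /4176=-0.00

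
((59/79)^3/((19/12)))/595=0.00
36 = 36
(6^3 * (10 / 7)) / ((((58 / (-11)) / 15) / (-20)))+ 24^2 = 3680928 / 203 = 18132.65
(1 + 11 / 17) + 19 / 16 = 771 / 272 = 2.83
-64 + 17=-47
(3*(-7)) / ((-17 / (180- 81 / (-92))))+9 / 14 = 2453265 / 10948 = 224.08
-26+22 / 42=-535 / 21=-25.48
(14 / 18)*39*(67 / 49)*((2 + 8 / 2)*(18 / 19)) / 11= 31356 / 1463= 21.43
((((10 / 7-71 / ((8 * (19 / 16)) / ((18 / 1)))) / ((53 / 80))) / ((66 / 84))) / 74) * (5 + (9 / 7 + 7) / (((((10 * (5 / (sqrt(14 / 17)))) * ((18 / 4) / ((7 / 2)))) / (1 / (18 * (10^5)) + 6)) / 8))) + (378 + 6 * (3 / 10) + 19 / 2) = 28768569 / 77330-209217619372 * sqrt(238) / 166380328125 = 352.62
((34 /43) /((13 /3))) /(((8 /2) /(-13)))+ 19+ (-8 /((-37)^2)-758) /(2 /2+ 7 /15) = -645484553 /1295074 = -498.42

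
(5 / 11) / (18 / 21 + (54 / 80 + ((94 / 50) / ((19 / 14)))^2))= 63175000 / 479650699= 0.13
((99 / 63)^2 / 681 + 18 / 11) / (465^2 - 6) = 601973 / 79365129921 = 0.00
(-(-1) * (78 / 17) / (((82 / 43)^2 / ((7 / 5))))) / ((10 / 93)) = 46944261 / 2857700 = 16.43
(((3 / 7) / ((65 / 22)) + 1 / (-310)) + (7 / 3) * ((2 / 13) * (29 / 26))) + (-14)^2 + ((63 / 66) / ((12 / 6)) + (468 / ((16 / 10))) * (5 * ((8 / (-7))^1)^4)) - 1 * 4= 22315700067119 / 8302033740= 2687.98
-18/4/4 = -9/8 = -1.12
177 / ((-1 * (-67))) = 177 / 67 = 2.64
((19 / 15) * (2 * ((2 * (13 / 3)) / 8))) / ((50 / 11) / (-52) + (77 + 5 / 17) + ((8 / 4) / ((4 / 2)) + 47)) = 600457 / 27393975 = 0.02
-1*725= -725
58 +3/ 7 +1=416/ 7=59.43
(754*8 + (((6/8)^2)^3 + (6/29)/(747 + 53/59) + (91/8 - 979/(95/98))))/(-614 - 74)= -1253222113614021/171291003781120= -7.32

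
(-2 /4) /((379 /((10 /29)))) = -5 /10991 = -0.00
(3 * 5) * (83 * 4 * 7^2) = 244020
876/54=146/9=16.22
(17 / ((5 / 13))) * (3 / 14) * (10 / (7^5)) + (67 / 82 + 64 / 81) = 1260306721 / 781424658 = 1.61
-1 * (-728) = 728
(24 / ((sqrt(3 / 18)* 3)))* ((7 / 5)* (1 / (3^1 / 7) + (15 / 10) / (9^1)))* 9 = 252* sqrt(6) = 617.27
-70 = -70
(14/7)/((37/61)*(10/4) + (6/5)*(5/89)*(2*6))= 0.86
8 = 8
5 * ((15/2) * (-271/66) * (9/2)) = -60975/88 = -692.90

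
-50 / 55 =-10 / 11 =-0.91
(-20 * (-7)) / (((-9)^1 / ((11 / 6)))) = -770 / 27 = -28.52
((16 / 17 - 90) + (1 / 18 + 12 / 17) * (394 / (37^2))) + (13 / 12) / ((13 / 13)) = -73524725 / 837828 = -87.76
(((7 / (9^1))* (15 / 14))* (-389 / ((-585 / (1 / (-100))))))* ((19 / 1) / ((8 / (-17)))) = 125647 / 561600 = 0.22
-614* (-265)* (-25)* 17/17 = -4067750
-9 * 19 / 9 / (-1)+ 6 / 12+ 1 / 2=20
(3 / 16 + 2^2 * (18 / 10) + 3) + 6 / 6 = 911 / 80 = 11.39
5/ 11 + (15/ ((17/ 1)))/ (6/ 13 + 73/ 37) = 178900/ 218977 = 0.82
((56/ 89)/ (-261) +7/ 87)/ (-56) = -259/ 185832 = -0.00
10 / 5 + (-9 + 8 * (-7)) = -63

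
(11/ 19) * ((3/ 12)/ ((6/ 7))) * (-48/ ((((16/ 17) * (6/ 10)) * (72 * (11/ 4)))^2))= -50575/ 78008832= -0.00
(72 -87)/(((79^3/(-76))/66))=75240/493039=0.15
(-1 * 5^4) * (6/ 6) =-625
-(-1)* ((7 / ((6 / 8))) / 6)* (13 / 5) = 182 / 45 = 4.04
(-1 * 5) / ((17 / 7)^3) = -1715 / 4913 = -0.35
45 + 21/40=1821/40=45.52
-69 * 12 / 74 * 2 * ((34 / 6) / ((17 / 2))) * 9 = -4968 / 37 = -134.27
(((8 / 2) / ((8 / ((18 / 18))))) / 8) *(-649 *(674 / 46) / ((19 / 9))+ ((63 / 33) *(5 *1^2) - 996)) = -13197237 / 38456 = -343.18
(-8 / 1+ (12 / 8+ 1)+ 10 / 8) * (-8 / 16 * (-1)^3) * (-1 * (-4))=-17 / 2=-8.50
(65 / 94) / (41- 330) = -0.00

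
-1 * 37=-37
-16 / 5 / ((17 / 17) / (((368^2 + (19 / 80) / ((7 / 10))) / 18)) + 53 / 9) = -364020624 / 669914185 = -0.54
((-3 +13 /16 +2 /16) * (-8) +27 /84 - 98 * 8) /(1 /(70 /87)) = -107405 /174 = -617.27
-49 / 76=-0.64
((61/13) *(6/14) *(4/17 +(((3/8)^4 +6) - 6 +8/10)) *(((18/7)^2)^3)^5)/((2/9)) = 3361543644963584029497147280601221778767872/174341797148504616309622231015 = 19281341020594.25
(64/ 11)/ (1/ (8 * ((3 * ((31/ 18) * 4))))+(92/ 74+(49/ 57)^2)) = 3816041472/ 1304082725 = 2.93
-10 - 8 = -18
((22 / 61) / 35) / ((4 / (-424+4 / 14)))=-16313 / 14945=-1.09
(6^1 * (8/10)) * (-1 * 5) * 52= -1248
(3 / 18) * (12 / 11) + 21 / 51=111 / 187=0.59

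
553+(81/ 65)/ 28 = 1006541/ 1820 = 553.04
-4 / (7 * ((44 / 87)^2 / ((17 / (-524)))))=128673 / 1775312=0.07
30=30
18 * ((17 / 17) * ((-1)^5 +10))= 162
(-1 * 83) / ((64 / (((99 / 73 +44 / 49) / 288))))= -669229 / 65931264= -0.01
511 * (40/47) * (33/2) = 337260/47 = 7175.74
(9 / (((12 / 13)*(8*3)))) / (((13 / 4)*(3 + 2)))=1 / 40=0.02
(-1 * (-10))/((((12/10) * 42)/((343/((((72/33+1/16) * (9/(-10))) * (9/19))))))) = -71.13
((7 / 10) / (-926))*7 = -49 / 9260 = -0.01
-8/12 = -2/3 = -0.67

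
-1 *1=-1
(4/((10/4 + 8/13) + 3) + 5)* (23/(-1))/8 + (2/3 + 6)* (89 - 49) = 318523/1272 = 250.41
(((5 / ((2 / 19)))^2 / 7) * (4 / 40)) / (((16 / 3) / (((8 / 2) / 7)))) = 5415 / 1568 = 3.45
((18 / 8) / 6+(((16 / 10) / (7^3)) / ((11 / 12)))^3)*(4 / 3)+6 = 87279810099421 / 13427662729250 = 6.50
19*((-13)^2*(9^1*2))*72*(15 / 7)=62421840 / 7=8917405.71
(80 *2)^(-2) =1 / 25600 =0.00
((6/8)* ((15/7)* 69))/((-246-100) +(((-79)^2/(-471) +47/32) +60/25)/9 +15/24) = -526483800/1644679057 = -0.32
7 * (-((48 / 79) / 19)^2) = -16128 / 2253001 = -0.01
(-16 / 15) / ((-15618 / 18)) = 16 / 13015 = 0.00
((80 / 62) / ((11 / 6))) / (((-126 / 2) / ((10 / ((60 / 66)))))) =-80 / 651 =-0.12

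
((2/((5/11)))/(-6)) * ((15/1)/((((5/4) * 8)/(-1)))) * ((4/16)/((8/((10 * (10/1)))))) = 55/16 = 3.44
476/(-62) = -238/31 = -7.68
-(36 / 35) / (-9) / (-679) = -4 / 23765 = -0.00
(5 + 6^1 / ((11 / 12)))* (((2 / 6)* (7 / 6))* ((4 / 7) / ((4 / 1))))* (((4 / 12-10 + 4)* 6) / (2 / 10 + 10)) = -635 / 297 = -2.14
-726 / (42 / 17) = -2057 / 7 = -293.86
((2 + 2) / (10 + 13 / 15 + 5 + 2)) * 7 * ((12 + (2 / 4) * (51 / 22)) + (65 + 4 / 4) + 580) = 3045315 / 2948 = 1033.01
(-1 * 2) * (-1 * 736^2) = 1083392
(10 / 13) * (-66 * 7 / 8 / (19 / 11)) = -12705 / 494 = -25.72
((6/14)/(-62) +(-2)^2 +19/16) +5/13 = 251191/45136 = 5.57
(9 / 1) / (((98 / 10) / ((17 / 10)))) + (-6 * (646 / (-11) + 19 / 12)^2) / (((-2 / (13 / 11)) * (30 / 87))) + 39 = 1052325265577 / 31305120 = 33615.12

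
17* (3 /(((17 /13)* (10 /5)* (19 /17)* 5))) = 663 /190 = 3.49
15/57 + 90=1715/19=90.26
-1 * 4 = -4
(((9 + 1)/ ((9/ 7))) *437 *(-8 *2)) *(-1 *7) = 3426080/ 9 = 380675.56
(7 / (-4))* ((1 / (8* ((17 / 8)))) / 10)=-7 / 680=-0.01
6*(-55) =-330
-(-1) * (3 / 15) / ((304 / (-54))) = -27 / 760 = -0.04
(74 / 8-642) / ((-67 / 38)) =48089 / 134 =358.87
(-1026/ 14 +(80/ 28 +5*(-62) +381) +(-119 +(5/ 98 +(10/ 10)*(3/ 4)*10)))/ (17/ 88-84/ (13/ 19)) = 6215352/ 6871123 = 0.90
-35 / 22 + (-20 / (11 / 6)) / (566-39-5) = -3085 / 1914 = -1.61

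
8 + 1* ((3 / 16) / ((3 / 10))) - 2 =53 / 8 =6.62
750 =750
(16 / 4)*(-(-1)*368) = 1472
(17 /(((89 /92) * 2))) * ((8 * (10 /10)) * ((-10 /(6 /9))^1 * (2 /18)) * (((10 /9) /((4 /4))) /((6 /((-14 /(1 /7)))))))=15327200 /7209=2126.12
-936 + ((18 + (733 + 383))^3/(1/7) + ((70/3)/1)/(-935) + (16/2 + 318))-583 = 5726641737121/561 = 10207917534.98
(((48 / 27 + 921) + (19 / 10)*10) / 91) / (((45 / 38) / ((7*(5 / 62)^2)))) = 30970 / 77841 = 0.40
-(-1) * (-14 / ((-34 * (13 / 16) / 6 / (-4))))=-2688 / 221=-12.16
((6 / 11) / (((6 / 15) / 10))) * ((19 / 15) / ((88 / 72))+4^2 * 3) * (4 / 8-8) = -606825 / 121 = -5015.08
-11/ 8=-1.38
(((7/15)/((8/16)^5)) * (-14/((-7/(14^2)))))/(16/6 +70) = 43904/545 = 80.56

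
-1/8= -0.12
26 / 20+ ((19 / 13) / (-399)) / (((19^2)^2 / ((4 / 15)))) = 1387527679 / 1067328990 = 1.30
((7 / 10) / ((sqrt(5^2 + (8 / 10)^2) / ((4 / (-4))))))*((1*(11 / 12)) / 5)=-77*sqrt(641) / 76920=-0.03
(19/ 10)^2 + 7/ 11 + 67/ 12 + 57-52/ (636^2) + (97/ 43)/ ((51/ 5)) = 67.05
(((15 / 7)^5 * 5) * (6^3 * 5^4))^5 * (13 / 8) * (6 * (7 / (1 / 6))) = 10804464485188290518826900000000000000000.00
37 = 37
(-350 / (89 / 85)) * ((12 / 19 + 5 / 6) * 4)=-9936500 / 5073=-1958.70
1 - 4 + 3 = 0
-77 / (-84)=11 / 12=0.92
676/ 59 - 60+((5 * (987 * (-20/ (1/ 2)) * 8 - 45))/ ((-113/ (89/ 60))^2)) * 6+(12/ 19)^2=-3657598290377/ 2175735448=-1681.09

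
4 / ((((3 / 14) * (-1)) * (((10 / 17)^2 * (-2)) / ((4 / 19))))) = 8092 / 1425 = 5.68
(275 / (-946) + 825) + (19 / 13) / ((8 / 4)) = 461421 / 559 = 825.44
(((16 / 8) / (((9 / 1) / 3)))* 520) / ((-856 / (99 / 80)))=-429 / 856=-0.50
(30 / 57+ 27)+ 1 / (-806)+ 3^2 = 559345 / 15314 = 36.53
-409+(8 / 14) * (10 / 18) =-25747 / 63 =-408.68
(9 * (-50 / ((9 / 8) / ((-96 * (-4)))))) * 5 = -768000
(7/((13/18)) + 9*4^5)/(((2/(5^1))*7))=299835/91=3294.89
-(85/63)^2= -7225/3969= -1.82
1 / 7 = 0.14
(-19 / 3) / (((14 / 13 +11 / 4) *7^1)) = -988 / 4179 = -0.24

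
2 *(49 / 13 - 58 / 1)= -1410 / 13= -108.46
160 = 160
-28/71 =-0.39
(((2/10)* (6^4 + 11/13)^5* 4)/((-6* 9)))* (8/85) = -21791094092194925572784/4260587175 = -5114575338361.65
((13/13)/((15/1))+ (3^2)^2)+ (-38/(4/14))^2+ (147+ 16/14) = 1881412/105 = 17918.21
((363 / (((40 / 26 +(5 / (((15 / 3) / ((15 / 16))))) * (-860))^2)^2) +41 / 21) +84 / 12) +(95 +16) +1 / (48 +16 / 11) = 4202179111515201520134167 / 35026156451748275940000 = 119.97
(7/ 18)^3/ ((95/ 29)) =0.02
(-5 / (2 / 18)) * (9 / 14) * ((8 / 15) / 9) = -12 / 7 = -1.71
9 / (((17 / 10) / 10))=900 / 17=52.94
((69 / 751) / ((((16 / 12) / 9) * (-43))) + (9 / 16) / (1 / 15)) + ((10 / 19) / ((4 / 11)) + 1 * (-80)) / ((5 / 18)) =-2693474667 / 9817072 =-274.37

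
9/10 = 0.90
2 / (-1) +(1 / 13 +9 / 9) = -12 / 13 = -0.92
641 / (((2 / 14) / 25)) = 112175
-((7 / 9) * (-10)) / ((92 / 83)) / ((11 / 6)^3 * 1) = 34860 / 30613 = 1.14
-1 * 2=-2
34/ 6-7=-4/ 3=-1.33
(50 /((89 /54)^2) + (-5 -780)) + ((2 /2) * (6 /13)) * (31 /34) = -1341216232 /1750541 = -766.17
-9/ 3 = -3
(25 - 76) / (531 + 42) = -17 / 191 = -0.09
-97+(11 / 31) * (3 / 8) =-24023 / 248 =-96.87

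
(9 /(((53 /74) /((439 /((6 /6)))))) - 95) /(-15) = -287339 /795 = -361.43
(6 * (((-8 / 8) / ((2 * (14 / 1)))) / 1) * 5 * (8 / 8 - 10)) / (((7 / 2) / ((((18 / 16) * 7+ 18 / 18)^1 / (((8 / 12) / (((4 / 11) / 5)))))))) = 5751 / 2156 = 2.67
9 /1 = 9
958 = 958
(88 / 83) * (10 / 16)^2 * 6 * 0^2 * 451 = 0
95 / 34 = 2.79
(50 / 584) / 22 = 25 / 6424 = 0.00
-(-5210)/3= 5210/3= 1736.67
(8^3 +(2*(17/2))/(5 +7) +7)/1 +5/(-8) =12475/24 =519.79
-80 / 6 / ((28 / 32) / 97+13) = -6208 / 6057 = -1.02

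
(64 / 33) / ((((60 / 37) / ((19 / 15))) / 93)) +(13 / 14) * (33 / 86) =420882127 / 2979900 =141.24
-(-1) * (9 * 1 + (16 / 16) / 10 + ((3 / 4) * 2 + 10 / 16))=11.22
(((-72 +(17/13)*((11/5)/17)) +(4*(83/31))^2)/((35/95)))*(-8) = -407002952/437255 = -930.81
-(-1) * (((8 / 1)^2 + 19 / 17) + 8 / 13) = 14527 / 221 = 65.73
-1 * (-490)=490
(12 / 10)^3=216 / 125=1.73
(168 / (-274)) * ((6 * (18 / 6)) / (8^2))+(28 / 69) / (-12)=-46795 / 226872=-0.21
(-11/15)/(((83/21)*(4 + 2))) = -77/2490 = -0.03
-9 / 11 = -0.82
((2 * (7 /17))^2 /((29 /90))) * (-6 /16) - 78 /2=-333474 /8381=-39.79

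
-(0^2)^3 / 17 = 0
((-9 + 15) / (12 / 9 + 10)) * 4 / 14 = 18 / 119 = 0.15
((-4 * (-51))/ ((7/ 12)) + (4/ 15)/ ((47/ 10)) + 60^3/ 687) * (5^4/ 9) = 93825185000/ 2034207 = 46123.72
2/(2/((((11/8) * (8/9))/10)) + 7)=22/257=0.09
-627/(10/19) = -11913/10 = -1191.30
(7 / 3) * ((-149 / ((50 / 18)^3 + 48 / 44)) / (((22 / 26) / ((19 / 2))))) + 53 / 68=-2118891683 / 12282364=-172.51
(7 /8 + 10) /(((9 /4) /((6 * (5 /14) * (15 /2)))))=2175 /28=77.68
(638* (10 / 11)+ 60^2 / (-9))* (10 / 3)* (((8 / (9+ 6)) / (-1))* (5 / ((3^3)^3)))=-1600 / 19683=-0.08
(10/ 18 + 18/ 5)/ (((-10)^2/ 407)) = 76109/ 4500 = 16.91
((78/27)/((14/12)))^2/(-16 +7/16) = -43264/109809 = -0.39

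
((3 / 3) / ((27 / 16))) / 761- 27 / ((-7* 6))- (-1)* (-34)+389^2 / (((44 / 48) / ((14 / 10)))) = 3655882744937 / 15821190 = 231075.08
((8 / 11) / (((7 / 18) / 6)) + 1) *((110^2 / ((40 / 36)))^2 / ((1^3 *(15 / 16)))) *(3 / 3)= 10821349440 / 7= 1545907062.86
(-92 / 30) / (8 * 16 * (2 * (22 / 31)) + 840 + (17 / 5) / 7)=-0.00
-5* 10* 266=-13300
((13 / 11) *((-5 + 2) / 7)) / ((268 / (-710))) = 13845 / 10318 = 1.34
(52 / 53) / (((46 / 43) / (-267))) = -298506 / 1219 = -244.88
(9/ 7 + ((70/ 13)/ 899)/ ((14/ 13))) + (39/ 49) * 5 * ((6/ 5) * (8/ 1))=1739810/ 44051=39.50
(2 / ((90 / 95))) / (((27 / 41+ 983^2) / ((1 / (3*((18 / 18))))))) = 779 / 1069682652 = 0.00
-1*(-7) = 7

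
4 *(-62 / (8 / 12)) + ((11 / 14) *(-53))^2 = 266977 / 196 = 1362.13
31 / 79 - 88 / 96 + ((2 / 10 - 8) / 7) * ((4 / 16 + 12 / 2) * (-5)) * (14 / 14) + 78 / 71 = 4169231 / 117789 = 35.40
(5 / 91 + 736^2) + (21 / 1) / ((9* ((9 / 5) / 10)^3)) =542096.15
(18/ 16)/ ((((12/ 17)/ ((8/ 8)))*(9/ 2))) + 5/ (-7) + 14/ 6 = 221/ 112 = 1.97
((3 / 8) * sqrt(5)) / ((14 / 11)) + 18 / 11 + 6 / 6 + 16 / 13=33 * sqrt(5) / 112 + 553 / 143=4.53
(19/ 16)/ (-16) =-19/ 256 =-0.07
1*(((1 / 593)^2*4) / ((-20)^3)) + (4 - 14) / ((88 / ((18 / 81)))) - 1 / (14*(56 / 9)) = -62659458613 / 1705849299000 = -0.04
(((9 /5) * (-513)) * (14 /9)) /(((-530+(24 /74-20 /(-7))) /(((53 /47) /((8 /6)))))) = 49293657 /21376540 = 2.31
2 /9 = 0.22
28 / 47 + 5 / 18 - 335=-282671 / 846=-334.13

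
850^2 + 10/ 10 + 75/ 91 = 65747666/ 91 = 722501.82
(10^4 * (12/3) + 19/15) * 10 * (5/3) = 6000190/9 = 666687.78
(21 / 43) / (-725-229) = -7 / 13674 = -0.00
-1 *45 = -45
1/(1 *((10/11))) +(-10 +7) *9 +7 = -189/10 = -18.90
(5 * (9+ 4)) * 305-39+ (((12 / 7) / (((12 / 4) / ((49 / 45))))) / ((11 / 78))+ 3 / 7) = 22858421 / 1155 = 19790.84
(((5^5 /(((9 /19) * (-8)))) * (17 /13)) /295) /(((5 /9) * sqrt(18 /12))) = -40375 * sqrt(6) /18408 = -5.37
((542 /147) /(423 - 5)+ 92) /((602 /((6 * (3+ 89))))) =260064404 /3082541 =84.37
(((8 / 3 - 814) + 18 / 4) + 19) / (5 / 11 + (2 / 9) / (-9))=-1403919 / 766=-1832.79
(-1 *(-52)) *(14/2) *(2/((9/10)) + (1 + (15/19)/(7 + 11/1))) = 203294/171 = 1188.85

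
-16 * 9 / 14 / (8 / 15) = -135 / 7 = -19.29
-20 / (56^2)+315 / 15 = 16459 / 784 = 20.99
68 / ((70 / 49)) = 47.60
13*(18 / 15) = 78 / 5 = 15.60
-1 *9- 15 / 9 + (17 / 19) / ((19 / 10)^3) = -4119272 / 390963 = -10.54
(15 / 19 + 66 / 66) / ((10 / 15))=51 / 19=2.68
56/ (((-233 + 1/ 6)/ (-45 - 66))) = 37296/ 1397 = 26.70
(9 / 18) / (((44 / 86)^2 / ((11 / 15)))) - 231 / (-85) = 92417 / 22440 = 4.12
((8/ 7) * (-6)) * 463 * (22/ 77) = -44448/ 49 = -907.10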